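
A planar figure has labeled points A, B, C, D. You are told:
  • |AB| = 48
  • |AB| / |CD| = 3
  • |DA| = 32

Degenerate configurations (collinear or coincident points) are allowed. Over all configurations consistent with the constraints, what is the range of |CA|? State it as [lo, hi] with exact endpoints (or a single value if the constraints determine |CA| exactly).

|CA| ∈ [16, 48]  (≈ [16.0000, 48.0000])

|AB| ∈ {48}
|AD| ∈ {32}
|CD| ∈ {16}
|BD| ∈ [16, 80]
|AC| ∈ [16, 48]
|BC| ∈ [0, 96]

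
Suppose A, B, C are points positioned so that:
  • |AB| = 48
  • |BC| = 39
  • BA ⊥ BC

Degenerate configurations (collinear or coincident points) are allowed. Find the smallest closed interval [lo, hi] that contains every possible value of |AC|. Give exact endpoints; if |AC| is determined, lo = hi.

|AC| = 15·√(17)  (≈ 61.8466)

|AB| ∈ {48}
|BC| ∈ {39}
|AC| ∈ {15·√(17)}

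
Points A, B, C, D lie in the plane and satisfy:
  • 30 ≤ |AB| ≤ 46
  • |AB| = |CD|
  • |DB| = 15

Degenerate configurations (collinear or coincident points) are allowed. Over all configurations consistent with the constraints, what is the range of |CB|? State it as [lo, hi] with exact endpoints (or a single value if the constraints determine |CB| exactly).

|CB| ∈ [15, 61]  (≈ [15.0000, 61.0000])

|AB| ∈ [30, 46]
|BD| ∈ {15}
|CD| ∈ [30, 46]
|AD| ∈ [15, 61]
|BC| ∈ [15, 61]
|AC| ∈ [0, 107]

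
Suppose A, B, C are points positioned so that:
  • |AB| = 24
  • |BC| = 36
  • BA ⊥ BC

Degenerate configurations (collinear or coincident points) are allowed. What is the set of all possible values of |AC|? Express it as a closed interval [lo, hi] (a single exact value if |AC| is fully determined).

|AC| = 12·√(13)  (≈ 43.2666)

|AB| ∈ {24}
|BC| ∈ {36}
|AC| ∈ {12·√(13)}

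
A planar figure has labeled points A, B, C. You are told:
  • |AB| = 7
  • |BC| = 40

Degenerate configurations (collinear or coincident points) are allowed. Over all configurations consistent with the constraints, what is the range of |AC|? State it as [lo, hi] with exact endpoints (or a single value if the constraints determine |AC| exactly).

|AC| ∈ [33, 47]  (≈ [33.0000, 47.0000])

|AB| ∈ {7}
|BC| ∈ {40}
|AC| ∈ [33, 47]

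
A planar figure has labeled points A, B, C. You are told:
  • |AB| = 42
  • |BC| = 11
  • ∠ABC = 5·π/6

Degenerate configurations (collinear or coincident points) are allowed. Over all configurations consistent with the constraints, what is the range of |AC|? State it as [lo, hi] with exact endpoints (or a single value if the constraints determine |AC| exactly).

|AB| ∈ {42}
|BC| ∈ {11}
|AC| ∈ {√(462·√(3) + 1885)}

|AC| = √(462·√(3) + 1885)  (≈ 51.8190)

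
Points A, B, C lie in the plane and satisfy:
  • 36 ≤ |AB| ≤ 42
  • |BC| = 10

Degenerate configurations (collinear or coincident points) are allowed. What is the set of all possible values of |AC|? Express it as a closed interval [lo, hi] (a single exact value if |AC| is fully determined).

|AC| ∈ [26, 52]  (≈ [26.0000, 52.0000])

|AB| ∈ [36, 42]
|BC| ∈ {10}
|AC| ∈ [26, 52]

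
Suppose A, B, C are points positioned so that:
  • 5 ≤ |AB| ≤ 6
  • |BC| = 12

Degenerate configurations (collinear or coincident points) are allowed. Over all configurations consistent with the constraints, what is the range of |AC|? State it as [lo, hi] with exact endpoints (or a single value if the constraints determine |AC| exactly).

|AB| ∈ [5, 6]
|BC| ∈ {12}
|AC| ∈ [6, 18]

|AC| ∈ [6, 18]  (≈ [6.0000, 18.0000])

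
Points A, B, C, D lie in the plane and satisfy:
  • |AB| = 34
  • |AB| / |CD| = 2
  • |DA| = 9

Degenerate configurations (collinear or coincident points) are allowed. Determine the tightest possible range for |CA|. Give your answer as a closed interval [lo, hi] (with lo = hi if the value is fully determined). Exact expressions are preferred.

|CA| ∈ [8, 26]  (≈ [8.0000, 26.0000])

|AB| ∈ {34}
|AD| ∈ {9}
|CD| ∈ {17}
|BD| ∈ [25, 43]
|AC| ∈ [8, 26]
|BC| ∈ [8, 60]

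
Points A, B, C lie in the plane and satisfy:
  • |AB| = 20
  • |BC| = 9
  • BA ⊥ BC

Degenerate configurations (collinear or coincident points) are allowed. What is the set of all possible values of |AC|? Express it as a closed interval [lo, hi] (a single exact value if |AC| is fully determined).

|AC| = √(481)  (≈ 21.9317)

|AB| ∈ {20}
|BC| ∈ {9}
|AC| ∈ {√(481)}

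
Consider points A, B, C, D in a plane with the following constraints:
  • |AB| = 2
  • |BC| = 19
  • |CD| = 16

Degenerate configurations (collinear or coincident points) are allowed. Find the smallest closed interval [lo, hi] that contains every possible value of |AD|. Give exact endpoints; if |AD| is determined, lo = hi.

|AD| ∈ [1, 37]  (≈ [1.0000, 37.0000])

|AB| ∈ {2}
|BC| ∈ {19}
|CD| ∈ {16}
|AC| ∈ [17, 21]
|BD| ∈ [3, 35]
|AD| ∈ [1, 37]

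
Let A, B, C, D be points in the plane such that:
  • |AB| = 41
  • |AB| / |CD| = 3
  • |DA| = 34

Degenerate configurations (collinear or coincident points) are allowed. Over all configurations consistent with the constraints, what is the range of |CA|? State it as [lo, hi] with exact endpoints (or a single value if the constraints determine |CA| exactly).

|CA| ∈ [61/3, 143/3]  (≈ [20.3333, 47.6667])

|AB| ∈ {41}
|AD| ∈ {34}
|CD| ∈ {41/3}
|BD| ∈ [7, 75]
|AC| ∈ [61/3, 143/3]
|BC| ∈ [0, 266/3]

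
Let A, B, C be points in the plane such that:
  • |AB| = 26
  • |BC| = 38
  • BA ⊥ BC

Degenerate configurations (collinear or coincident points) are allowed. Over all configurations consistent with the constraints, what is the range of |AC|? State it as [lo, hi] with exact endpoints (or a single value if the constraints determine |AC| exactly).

|AB| ∈ {26}
|BC| ∈ {38}
|AC| ∈ {2·√(530)}

|AC| = 2·√(530)  (≈ 46.0435)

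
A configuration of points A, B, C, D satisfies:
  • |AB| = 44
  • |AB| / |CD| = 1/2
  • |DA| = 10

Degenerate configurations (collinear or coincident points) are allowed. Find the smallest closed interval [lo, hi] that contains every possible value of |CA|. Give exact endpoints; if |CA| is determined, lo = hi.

|CA| ∈ [78, 98]  (≈ [78.0000, 98.0000])

|AB| ∈ {44}
|AD| ∈ {10}
|CD| ∈ {88}
|BD| ∈ [34, 54]
|AC| ∈ [78, 98]
|BC| ∈ [34, 142]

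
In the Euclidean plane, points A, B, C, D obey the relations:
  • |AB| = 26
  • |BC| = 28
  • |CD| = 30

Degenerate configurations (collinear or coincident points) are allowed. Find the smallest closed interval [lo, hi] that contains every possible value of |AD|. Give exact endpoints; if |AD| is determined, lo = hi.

|AD| ∈ [0, 84]  (≈ [0.0000, 84.0000])

|AB| ∈ {26}
|BC| ∈ {28}
|CD| ∈ {30}
|AC| ∈ [2, 54]
|BD| ∈ [2, 58]
|AD| ∈ [0, 84]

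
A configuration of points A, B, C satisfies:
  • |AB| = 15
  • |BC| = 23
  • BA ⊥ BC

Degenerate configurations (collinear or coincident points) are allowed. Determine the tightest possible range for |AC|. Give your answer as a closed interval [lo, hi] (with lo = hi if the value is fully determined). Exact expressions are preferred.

|AC| = √(754)  (≈ 27.4591)

|AB| ∈ {15}
|BC| ∈ {23}
|AC| ∈ {√(754)}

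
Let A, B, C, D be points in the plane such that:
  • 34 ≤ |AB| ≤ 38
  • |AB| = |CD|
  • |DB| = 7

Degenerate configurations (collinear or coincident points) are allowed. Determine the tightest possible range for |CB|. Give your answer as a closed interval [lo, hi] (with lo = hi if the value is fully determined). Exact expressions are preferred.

|AB| ∈ [34, 38]
|BD| ∈ {7}
|CD| ∈ [34, 38]
|AD| ∈ [27, 45]
|BC| ∈ [27, 45]
|AC| ∈ [0, 83]

|CB| ∈ [27, 45]  (≈ [27.0000, 45.0000])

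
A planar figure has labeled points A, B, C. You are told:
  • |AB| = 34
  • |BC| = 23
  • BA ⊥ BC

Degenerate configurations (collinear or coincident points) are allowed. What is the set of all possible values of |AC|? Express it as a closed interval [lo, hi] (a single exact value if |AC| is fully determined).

|AC| = √(1685)  (≈ 41.0488)

|AB| ∈ {34}
|BC| ∈ {23}
|AC| ∈ {√(1685)}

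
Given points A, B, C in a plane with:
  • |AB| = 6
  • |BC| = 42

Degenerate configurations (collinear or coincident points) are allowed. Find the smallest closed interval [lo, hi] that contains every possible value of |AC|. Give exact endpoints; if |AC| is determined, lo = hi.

|AC| ∈ [36, 48]  (≈ [36.0000, 48.0000])

|AB| ∈ {6}
|BC| ∈ {42}
|AC| ∈ [36, 48]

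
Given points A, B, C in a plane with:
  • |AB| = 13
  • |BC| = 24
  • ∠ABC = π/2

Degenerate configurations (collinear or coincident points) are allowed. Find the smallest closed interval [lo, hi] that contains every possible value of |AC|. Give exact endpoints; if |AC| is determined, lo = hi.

|AB| ∈ {13}
|BC| ∈ {24}
|AC| ∈ {√(745)}

|AC| = √(745)  (≈ 27.2947)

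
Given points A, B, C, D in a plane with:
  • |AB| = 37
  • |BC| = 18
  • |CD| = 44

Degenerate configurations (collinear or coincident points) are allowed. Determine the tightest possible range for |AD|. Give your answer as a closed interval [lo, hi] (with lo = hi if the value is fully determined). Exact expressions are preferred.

|AB| ∈ {37}
|BC| ∈ {18}
|CD| ∈ {44}
|AC| ∈ [19, 55]
|BD| ∈ [26, 62]
|AD| ∈ [0, 99]

|AD| ∈ [0, 99]  (≈ [0.0000, 99.0000])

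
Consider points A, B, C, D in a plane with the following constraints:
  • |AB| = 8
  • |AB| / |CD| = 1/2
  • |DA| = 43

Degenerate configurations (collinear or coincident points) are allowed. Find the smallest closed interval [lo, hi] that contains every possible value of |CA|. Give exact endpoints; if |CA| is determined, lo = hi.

|AB| ∈ {8}
|AD| ∈ {43}
|CD| ∈ {16}
|BD| ∈ [35, 51]
|AC| ∈ [27, 59]
|BC| ∈ [19, 67]

|CA| ∈ [27, 59]  (≈ [27.0000, 59.0000])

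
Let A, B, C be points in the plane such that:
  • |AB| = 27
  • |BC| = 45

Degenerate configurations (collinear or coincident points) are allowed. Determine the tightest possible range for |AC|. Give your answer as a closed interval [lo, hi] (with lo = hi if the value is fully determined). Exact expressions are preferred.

|AB| ∈ {27}
|BC| ∈ {45}
|AC| ∈ [18, 72]

|AC| ∈ [18, 72]  (≈ [18.0000, 72.0000])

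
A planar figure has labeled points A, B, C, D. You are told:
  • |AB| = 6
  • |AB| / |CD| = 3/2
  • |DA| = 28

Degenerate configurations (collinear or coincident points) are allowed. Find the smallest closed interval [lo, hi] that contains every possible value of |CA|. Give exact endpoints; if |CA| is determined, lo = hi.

|CA| ∈ [24, 32]  (≈ [24.0000, 32.0000])

|AB| ∈ {6}
|AD| ∈ {28}
|CD| ∈ {4}
|BD| ∈ [22, 34]
|AC| ∈ [24, 32]
|BC| ∈ [18, 38]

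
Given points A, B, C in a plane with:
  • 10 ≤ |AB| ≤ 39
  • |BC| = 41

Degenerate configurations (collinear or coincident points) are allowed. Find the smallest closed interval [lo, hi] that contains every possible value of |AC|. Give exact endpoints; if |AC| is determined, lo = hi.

|AC| ∈ [2, 80]  (≈ [2.0000, 80.0000])

|AB| ∈ [10, 39]
|BC| ∈ {41}
|AC| ∈ [2, 80]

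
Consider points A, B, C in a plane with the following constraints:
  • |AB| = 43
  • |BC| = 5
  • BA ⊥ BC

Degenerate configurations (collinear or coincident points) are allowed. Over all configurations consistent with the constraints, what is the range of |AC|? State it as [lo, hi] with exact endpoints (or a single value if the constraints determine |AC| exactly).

|AC| = √(1874)  (≈ 43.2897)

|AB| ∈ {43}
|BC| ∈ {5}
|AC| ∈ {√(1874)}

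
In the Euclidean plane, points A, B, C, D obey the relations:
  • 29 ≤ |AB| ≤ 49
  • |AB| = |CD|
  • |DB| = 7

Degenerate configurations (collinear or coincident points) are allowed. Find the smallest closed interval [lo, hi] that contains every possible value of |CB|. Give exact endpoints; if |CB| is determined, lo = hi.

|AB| ∈ [29, 49]
|BD| ∈ {7}
|CD| ∈ [29, 49]
|AD| ∈ [22, 56]
|BC| ∈ [22, 56]
|AC| ∈ [0, 105]

|CB| ∈ [22, 56]  (≈ [22.0000, 56.0000])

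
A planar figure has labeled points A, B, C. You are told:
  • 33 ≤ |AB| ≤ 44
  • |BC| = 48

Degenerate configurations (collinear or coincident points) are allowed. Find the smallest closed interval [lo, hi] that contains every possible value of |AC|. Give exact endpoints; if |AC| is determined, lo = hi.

|AC| ∈ [4, 92]  (≈ [4.0000, 92.0000])

|AB| ∈ [33, 44]
|BC| ∈ {48}
|AC| ∈ [4, 92]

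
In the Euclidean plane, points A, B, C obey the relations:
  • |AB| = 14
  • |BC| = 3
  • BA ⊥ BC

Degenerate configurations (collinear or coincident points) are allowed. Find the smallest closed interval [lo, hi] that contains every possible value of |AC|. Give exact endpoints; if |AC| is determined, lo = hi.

|AC| = √(205)  (≈ 14.3178)

|AB| ∈ {14}
|BC| ∈ {3}
|AC| ∈ {√(205)}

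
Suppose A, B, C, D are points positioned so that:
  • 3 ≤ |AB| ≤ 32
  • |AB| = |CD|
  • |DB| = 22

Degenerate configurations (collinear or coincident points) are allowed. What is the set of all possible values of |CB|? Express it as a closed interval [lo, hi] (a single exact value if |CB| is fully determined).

|CB| ∈ [0, 54]  (≈ [0.0000, 54.0000])

|AB| ∈ [3, 32]
|BD| ∈ {22}
|CD| ∈ [3, 32]
|AD| ∈ [0, 54]
|BC| ∈ [0, 54]
|AC| ∈ [0, 86]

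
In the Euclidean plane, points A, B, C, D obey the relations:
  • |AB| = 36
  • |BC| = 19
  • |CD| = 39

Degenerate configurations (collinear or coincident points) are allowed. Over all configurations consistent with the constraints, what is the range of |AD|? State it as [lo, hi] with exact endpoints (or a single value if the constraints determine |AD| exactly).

|AD| ∈ [0, 94]  (≈ [0.0000, 94.0000])

|AB| ∈ {36}
|BC| ∈ {19}
|CD| ∈ {39}
|AC| ∈ [17, 55]
|BD| ∈ [20, 58]
|AD| ∈ [0, 94]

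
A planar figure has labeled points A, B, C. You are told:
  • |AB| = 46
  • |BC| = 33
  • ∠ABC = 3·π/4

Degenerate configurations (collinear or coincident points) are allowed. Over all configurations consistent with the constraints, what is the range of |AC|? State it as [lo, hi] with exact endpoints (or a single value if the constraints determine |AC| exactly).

|AC| = √(1518·√(2) + 3205)  (≈ 73.1558)

|AB| ∈ {46}
|BC| ∈ {33}
|AC| ∈ {√(1518·√(2) + 3205)}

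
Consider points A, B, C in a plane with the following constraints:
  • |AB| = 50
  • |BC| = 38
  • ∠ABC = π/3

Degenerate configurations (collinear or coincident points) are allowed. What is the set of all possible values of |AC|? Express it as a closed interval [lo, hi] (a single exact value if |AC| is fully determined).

|AC| = 2·√(511)  (≈ 45.2106)

|AB| ∈ {50}
|BC| ∈ {38}
|AC| ∈ {2·√(511)}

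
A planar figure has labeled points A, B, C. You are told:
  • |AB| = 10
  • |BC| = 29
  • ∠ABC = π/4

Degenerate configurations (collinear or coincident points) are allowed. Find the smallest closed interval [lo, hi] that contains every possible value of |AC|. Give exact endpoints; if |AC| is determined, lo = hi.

|AC| = √(941 - 290·√(2))  (≈ 23.0408)

|AB| ∈ {10}
|BC| ∈ {29}
|AC| ∈ {√(941 - 290·√(2))}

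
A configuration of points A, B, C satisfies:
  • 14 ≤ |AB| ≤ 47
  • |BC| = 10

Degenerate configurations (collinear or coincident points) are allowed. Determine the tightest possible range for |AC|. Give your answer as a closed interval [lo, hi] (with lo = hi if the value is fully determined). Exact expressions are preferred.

|AB| ∈ [14, 47]
|BC| ∈ {10}
|AC| ∈ [4, 57]

|AC| ∈ [4, 57]  (≈ [4.0000, 57.0000])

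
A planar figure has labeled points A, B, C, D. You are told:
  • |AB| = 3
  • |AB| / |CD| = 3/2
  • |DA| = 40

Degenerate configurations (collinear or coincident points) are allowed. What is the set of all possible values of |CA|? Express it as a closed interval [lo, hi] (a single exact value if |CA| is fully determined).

|CA| ∈ [38, 42]  (≈ [38.0000, 42.0000])

|AB| ∈ {3}
|AD| ∈ {40}
|CD| ∈ {2}
|BD| ∈ [37, 43]
|AC| ∈ [38, 42]
|BC| ∈ [35, 45]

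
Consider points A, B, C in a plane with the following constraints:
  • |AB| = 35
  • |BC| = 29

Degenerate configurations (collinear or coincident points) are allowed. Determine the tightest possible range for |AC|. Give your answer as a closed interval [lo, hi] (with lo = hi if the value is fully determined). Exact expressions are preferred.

|AC| ∈ [6, 64]  (≈ [6.0000, 64.0000])

|AB| ∈ {35}
|BC| ∈ {29}
|AC| ∈ [6, 64]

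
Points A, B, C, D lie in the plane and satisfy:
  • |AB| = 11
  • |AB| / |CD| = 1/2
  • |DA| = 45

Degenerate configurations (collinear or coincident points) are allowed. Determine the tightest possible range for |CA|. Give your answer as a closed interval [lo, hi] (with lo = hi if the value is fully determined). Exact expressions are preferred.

|AB| ∈ {11}
|AD| ∈ {45}
|CD| ∈ {22}
|BD| ∈ [34, 56]
|AC| ∈ [23, 67]
|BC| ∈ [12, 78]

|CA| ∈ [23, 67]  (≈ [23.0000, 67.0000])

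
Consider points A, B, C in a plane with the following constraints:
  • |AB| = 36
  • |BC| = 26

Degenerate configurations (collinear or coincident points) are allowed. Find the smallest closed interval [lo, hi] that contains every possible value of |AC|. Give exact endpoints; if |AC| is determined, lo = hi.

|AB| ∈ {36}
|BC| ∈ {26}
|AC| ∈ [10, 62]

|AC| ∈ [10, 62]  (≈ [10.0000, 62.0000])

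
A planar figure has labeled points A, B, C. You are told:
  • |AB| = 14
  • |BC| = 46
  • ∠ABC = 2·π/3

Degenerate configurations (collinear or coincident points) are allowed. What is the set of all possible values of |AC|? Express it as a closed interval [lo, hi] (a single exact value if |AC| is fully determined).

|AC| = 2·√(739)  (≈ 54.3691)

|AB| ∈ {14}
|BC| ∈ {46}
|AC| ∈ {2·√(739)}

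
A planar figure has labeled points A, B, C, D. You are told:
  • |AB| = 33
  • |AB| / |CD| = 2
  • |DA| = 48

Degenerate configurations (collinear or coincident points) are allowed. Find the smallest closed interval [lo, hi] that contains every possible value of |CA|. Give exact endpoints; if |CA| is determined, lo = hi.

|AB| ∈ {33}
|AD| ∈ {48}
|CD| ∈ {33/2}
|BD| ∈ [15, 81]
|AC| ∈ [63/2, 129/2]
|BC| ∈ [0, 195/2]

|CA| ∈ [63/2, 129/2]  (≈ [31.5000, 64.5000])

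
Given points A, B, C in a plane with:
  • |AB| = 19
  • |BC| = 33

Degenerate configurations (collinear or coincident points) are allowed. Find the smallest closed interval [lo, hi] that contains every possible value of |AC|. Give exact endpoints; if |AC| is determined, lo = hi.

|AB| ∈ {19}
|BC| ∈ {33}
|AC| ∈ [14, 52]

|AC| ∈ [14, 52]  (≈ [14.0000, 52.0000])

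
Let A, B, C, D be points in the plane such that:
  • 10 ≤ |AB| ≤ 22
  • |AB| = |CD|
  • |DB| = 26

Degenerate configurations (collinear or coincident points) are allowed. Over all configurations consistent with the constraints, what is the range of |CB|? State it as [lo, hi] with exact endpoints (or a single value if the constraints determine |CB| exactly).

|AB| ∈ [10, 22]
|BD| ∈ {26}
|CD| ∈ [10, 22]
|AD| ∈ [4, 48]
|BC| ∈ [4, 48]
|AC| ∈ [0, 70]

|CB| ∈ [4, 48]  (≈ [4.0000, 48.0000])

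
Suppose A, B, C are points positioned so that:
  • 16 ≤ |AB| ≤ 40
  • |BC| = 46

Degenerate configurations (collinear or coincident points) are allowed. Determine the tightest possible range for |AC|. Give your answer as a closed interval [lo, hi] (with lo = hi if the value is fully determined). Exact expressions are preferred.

|AC| ∈ [6, 86]  (≈ [6.0000, 86.0000])

|AB| ∈ [16, 40]
|BC| ∈ {46}
|AC| ∈ [6, 86]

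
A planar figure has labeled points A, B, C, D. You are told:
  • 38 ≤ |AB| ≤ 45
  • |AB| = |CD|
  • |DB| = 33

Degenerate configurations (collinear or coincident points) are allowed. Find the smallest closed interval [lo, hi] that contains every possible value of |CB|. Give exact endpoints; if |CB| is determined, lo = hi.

|CB| ∈ [5, 78]  (≈ [5.0000, 78.0000])

|AB| ∈ [38, 45]
|BD| ∈ {33}
|CD| ∈ [38, 45]
|AD| ∈ [5, 78]
|BC| ∈ [5, 78]
|AC| ∈ [0, 123]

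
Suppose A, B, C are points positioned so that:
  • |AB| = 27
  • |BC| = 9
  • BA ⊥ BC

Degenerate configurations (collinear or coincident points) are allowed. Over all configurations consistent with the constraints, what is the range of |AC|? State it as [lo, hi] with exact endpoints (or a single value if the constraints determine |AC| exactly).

|AB| ∈ {27}
|BC| ∈ {9}
|AC| ∈ {9·√(10)}

|AC| = 9·√(10)  (≈ 28.4605)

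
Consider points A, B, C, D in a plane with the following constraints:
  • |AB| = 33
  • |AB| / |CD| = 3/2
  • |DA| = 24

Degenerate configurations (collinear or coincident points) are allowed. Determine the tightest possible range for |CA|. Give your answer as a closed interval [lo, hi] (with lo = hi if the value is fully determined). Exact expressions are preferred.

|AB| ∈ {33}
|AD| ∈ {24}
|CD| ∈ {22}
|BD| ∈ [9, 57]
|AC| ∈ [2, 46]
|BC| ∈ [0, 79]

|CA| ∈ [2, 46]  (≈ [2.0000, 46.0000])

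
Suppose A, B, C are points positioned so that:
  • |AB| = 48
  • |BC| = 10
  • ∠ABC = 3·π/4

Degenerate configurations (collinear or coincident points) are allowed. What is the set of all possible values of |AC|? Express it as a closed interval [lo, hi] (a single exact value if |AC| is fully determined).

|AB| ∈ {48}
|BC| ∈ {10}
|AC| ∈ {2·√(120·√(2) + 601)}

|AC| = 2·√(120·√(2) + 601)  (≈ 55.5232)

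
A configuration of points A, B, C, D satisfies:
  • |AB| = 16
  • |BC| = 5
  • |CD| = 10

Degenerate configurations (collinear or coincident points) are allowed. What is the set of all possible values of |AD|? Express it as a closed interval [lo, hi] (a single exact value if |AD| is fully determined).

|AD| ∈ [1, 31]  (≈ [1.0000, 31.0000])

|AB| ∈ {16}
|BC| ∈ {5}
|CD| ∈ {10}
|AC| ∈ [11, 21]
|BD| ∈ [5, 15]
|AD| ∈ [1, 31]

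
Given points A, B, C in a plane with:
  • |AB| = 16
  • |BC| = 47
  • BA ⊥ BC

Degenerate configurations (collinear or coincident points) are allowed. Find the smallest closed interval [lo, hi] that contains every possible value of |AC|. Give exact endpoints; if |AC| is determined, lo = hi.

|AC| = √(2465)  (≈ 49.6488)

|AB| ∈ {16}
|BC| ∈ {47}
|AC| ∈ {√(2465)}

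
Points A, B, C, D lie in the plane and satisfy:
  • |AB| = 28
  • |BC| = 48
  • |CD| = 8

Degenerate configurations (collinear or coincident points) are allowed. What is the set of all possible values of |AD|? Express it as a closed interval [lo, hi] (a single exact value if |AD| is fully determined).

|AB| ∈ {28}
|BC| ∈ {48}
|CD| ∈ {8}
|AC| ∈ [20, 76]
|BD| ∈ [40, 56]
|AD| ∈ [12, 84]

|AD| ∈ [12, 84]  (≈ [12.0000, 84.0000])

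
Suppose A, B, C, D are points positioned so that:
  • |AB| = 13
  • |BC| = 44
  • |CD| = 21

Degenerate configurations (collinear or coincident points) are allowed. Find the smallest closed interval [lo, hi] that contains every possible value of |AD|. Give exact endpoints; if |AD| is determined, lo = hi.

|AB| ∈ {13}
|BC| ∈ {44}
|CD| ∈ {21}
|AC| ∈ [31, 57]
|BD| ∈ [23, 65]
|AD| ∈ [10, 78]

|AD| ∈ [10, 78]  (≈ [10.0000, 78.0000])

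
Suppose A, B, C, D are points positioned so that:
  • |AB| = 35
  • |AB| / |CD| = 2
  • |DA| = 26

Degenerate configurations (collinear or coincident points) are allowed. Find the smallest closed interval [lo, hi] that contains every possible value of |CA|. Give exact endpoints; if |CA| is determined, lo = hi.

|AB| ∈ {35}
|AD| ∈ {26}
|CD| ∈ {35/2}
|BD| ∈ [9, 61]
|AC| ∈ [17/2, 87/2]
|BC| ∈ [0, 157/2]

|CA| ∈ [17/2, 87/2]  (≈ [8.5000, 43.5000])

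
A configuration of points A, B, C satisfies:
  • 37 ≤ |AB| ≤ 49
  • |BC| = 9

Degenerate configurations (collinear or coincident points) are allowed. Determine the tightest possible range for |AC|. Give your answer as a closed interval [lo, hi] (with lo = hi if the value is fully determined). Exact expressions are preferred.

|AB| ∈ [37, 49]
|BC| ∈ {9}
|AC| ∈ [28, 58]

|AC| ∈ [28, 58]  (≈ [28.0000, 58.0000])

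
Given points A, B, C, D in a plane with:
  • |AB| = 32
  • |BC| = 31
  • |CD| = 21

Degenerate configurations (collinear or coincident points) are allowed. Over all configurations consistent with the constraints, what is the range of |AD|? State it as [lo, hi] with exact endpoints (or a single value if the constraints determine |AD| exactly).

|AB| ∈ {32}
|BC| ∈ {31}
|CD| ∈ {21}
|AC| ∈ [1, 63]
|BD| ∈ [10, 52]
|AD| ∈ [0, 84]

|AD| ∈ [0, 84]  (≈ [0.0000, 84.0000])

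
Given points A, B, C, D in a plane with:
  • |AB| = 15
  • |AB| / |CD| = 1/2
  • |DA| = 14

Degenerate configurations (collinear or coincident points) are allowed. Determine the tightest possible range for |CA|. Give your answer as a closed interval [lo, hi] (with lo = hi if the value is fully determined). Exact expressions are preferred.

|AB| ∈ {15}
|AD| ∈ {14}
|CD| ∈ {30}
|BD| ∈ [1, 29]
|AC| ∈ [16, 44]
|BC| ∈ [1, 59]

|CA| ∈ [16, 44]  (≈ [16.0000, 44.0000])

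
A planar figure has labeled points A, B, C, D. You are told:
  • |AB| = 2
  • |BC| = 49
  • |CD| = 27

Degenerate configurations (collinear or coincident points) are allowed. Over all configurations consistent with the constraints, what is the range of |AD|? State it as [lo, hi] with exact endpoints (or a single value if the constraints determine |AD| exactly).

|AB| ∈ {2}
|BC| ∈ {49}
|CD| ∈ {27}
|AC| ∈ [47, 51]
|BD| ∈ [22, 76]
|AD| ∈ [20, 78]

|AD| ∈ [20, 78]  (≈ [20.0000, 78.0000])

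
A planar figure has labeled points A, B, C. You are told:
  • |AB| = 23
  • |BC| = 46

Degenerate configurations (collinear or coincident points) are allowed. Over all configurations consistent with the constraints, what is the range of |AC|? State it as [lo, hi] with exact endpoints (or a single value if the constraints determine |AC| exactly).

|AC| ∈ [23, 69]  (≈ [23.0000, 69.0000])

|AB| ∈ {23}
|BC| ∈ {46}
|AC| ∈ [23, 69]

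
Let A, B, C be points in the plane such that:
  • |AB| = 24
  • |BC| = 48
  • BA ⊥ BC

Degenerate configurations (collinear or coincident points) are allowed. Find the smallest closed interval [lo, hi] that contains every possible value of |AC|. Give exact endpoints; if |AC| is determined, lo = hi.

|AB| ∈ {24}
|BC| ∈ {48}
|AC| ∈ {24·√(5)}

|AC| = 24·√(5)  (≈ 53.6656)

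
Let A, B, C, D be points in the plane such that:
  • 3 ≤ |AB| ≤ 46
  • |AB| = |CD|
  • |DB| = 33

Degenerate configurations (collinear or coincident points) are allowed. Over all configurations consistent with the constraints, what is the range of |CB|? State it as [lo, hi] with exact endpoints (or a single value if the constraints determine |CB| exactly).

|AB| ∈ [3, 46]
|BD| ∈ {33}
|CD| ∈ [3, 46]
|AD| ∈ [0, 79]
|BC| ∈ [0, 79]
|AC| ∈ [0, 125]

|CB| ∈ [0, 79]  (≈ [0.0000, 79.0000])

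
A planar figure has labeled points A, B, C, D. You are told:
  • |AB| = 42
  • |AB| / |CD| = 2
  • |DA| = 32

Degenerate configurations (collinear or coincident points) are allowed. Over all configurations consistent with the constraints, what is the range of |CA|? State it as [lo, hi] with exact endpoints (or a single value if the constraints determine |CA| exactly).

|AB| ∈ {42}
|AD| ∈ {32}
|CD| ∈ {21}
|BD| ∈ [10, 74]
|AC| ∈ [11, 53]
|BC| ∈ [0, 95]

|CA| ∈ [11, 53]  (≈ [11.0000, 53.0000])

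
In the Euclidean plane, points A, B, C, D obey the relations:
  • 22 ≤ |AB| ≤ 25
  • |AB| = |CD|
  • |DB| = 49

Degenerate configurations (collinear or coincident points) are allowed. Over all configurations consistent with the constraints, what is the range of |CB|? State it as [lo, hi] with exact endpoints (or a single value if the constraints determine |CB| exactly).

|AB| ∈ [22, 25]
|BD| ∈ {49}
|CD| ∈ [22, 25]
|AD| ∈ [24, 74]
|BC| ∈ [24, 74]
|AC| ∈ [0, 99]

|CB| ∈ [24, 74]  (≈ [24.0000, 74.0000])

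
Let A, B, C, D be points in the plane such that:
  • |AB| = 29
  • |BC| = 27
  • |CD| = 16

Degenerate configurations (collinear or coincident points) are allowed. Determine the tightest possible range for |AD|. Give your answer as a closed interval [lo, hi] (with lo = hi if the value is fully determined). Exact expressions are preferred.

|AD| ∈ [0, 72]  (≈ [0.0000, 72.0000])

|AB| ∈ {29}
|BC| ∈ {27}
|CD| ∈ {16}
|AC| ∈ [2, 56]
|BD| ∈ [11, 43]
|AD| ∈ [0, 72]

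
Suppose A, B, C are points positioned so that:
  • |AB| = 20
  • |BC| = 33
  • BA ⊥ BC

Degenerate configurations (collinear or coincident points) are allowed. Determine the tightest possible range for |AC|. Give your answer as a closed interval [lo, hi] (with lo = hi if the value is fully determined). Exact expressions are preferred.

|AC| = √(1489)  (≈ 38.5876)

|AB| ∈ {20}
|BC| ∈ {33}
|AC| ∈ {√(1489)}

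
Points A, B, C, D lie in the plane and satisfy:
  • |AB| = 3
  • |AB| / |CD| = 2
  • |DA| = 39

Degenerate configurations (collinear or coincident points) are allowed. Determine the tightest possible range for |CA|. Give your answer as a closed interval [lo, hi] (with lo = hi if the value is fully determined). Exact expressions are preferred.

|AB| ∈ {3}
|AD| ∈ {39}
|CD| ∈ {3/2}
|BD| ∈ [36, 42]
|AC| ∈ [75/2, 81/2]
|BC| ∈ [69/2, 87/2]

|CA| ∈ [75/2, 81/2]  (≈ [37.5000, 40.5000])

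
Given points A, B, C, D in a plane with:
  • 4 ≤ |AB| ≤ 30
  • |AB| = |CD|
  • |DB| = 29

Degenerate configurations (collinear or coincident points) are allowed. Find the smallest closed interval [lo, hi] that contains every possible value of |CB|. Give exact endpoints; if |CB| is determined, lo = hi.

|AB| ∈ [4, 30]
|BD| ∈ {29}
|CD| ∈ [4, 30]
|AD| ∈ [0, 59]
|BC| ∈ [0, 59]
|AC| ∈ [0, 89]

|CB| ∈ [0, 59]  (≈ [0.0000, 59.0000])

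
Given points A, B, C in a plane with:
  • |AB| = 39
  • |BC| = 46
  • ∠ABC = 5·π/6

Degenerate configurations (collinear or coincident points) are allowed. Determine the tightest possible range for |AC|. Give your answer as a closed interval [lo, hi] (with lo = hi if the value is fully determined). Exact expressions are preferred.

|AC| = √(1794·√(3) + 3637)  (≈ 82.1237)

|AB| ∈ {39}
|BC| ∈ {46}
|AC| ∈ {√(1794·√(3) + 3637)}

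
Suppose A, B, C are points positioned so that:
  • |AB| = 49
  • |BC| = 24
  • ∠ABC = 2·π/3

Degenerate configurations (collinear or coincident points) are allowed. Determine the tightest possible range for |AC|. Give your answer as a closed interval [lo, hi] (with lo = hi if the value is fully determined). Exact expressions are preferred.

|AB| ∈ {49}
|BC| ∈ {24}
|AC| ∈ {√(4153)}

|AC| = √(4153)  (≈ 64.4438)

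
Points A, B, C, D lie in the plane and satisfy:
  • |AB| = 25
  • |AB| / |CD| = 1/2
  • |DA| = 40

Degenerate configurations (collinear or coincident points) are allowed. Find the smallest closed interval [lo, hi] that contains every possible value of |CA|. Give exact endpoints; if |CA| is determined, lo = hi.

|AB| ∈ {25}
|AD| ∈ {40}
|CD| ∈ {50}
|BD| ∈ [15, 65]
|AC| ∈ [10, 90]
|BC| ∈ [0, 115]

|CA| ∈ [10, 90]  (≈ [10.0000, 90.0000])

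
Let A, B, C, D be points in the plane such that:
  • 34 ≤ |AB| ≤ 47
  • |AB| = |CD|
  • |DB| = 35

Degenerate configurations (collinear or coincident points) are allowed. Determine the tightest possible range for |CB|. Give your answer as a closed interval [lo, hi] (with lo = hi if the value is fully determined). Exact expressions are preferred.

|CB| ∈ [0, 82]  (≈ [0.0000, 82.0000])

|AB| ∈ [34, 47]
|BD| ∈ {35}
|CD| ∈ [34, 47]
|AD| ∈ [0, 82]
|BC| ∈ [0, 82]
|AC| ∈ [0, 129]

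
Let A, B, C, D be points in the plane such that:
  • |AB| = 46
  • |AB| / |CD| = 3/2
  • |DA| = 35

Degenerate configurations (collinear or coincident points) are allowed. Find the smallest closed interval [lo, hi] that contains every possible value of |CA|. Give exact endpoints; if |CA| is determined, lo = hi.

|CA| ∈ [13/3, 197/3]  (≈ [4.3333, 65.6667])

|AB| ∈ {46}
|AD| ∈ {35}
|CD| ∈ {92/3}
|BD| ∈ [11, 81]
|AC| ∈ [13/3, 197/3]
|BC| ∈ [0, 335/3]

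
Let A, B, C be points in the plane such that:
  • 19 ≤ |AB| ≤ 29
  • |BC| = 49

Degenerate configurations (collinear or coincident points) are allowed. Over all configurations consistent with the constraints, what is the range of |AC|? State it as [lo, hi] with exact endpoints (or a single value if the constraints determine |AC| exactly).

|AB| ∈ [19, 29]
|BC| ∈ {49}
|AC| ∈ [20, 78]

|AC| ∈ [20, 78]  (≈ [20.0000, 78.0000])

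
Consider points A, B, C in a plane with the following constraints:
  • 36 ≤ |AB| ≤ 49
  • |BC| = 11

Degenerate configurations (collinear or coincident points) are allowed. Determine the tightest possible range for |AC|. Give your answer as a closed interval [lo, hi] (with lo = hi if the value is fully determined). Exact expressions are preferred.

|AB| ∈ [36, 49]
|BC| ∈ {11}
|AC| ∈ [25, 60]

|AC| ∈ [25, 60]  (≈ [25.0000, 60.0000])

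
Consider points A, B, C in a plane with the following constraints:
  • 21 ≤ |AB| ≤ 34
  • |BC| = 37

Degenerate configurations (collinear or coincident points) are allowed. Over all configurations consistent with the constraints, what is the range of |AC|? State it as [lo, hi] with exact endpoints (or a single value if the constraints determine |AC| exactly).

|AB| ∈ [21, 34]
|BC| ∈ {37}
|AC| ∈ [3, 71]

|AC| ∈ [3, 71]  (≈ [3.0000, 71.0000])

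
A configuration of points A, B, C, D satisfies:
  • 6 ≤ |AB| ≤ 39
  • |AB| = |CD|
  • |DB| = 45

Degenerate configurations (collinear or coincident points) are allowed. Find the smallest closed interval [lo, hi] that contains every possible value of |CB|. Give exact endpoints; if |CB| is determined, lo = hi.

|AB| ∈ [6, 39]
|BD| ∈ {45}
|CD| ∈ [6, 39]
|AD| ∈ [6, 84]
|BC| ∈ [6, 84]
|AC| ∈ [0, 123]

|CB| ∈ [6, 84]  (≈ [6.0000, 84.0000])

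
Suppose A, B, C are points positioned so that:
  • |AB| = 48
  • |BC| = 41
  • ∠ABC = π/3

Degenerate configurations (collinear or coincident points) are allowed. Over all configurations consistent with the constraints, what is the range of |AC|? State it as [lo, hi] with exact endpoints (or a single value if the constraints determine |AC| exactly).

|AB| ∈ {48}
|BC| ∈ {41}
|AC| ∈ {√(2017)}

|AC| = √(2017)  (≈ 44.9110)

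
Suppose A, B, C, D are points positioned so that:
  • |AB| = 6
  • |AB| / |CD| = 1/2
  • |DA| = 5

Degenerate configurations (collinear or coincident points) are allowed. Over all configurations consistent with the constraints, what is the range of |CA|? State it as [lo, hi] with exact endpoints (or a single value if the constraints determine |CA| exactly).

|AB| ∈ {6}
|AD| ∈ {5}
|CD| ∈ {12}
|BD| ∈ [1, 11]
|AC| ∈ [7, 17]
|BC| ∈ [1, 23]

|CA| ∈ [7, 17]  (≈ [7.0000, 17.0000])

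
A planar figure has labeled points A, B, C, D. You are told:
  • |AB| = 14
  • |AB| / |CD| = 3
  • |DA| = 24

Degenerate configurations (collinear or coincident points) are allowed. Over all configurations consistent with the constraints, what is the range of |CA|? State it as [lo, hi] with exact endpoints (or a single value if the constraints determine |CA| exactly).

|CA| ∈ [58/3, 86/3]  (≈ [19.3333, 28.6667])

|AB| ∈ {14}
|AD| ∈ {24}
|CD| ∈ {14/3}
|BD| ∈ [10, 38]
|AC| ∈ [58/3, 86/3]
|BC| ∈ [16/3, 128/3]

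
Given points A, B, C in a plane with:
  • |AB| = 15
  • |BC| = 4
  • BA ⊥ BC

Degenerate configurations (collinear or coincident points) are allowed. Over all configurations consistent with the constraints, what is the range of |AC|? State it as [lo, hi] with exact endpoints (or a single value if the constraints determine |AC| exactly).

|AB| ∈ {15}
|BC| ∈ {4}
|AC| ∈ {√(241)}

|AC| = √(241)  (≈ 15.5242)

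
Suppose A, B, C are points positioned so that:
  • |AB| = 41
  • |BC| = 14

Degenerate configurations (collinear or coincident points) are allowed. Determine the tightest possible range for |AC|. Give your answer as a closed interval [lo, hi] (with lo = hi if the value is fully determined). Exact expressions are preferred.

|AC| ∈ [27, 55]  (≈ [27.0000, 55.0000])

|AB| ∈ {41}
|BC| ∈ {14}
|AC| ∈ [27, 55]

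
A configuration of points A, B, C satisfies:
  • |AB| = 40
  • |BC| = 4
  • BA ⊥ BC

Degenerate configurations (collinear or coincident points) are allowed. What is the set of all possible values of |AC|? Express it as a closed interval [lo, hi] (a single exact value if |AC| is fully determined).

|AC| = 4·√(101)  (≈ 40.1995)

|AB| ∈ {40}
|BC| ∈ {4}
|AC| ∈ {4·√(101)}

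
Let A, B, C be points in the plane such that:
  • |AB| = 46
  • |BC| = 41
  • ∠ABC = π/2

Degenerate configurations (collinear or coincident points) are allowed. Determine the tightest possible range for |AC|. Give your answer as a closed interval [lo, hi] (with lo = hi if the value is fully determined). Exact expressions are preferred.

|AC| = √(3797)  (≈ 61.6198)

|AB| ∈ {46}
|BC| ∈ {41}
|AC| ∈ {√(3797)}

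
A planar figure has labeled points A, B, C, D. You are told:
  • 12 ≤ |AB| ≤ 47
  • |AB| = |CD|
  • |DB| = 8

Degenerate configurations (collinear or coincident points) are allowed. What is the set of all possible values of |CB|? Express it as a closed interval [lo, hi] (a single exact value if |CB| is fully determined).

|CB| ∈ [4, 55]  (≈ [4.0000, 55.0000])

|AB| ∈ [12, 47]
|BD| ∈ {8}
|CD| ∈ [12, 47]
|AD| ∈ [4, 55]
|BC| ∈ [4, 55]
|AC| ∈ [0, 102]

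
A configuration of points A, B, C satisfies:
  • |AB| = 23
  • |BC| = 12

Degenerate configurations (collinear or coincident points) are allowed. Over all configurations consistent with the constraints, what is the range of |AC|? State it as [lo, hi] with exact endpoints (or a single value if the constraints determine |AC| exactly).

|AC| ∈ [11, 35]  (≈ [11.0000, 35.0000])

|AB| ∈ {23}
|BC| ∈ {12}
|AC| ∈ [11, 35]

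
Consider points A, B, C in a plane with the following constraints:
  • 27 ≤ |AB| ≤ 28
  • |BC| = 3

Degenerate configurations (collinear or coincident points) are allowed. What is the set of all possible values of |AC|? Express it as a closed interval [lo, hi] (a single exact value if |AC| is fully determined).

|AB| ∈ [27, 28]
|BC| ∈ {3}
|AC| ∈ [24, 31]

|AC| ∈ [24, 31]  (≈ [24.0000, 31.0000])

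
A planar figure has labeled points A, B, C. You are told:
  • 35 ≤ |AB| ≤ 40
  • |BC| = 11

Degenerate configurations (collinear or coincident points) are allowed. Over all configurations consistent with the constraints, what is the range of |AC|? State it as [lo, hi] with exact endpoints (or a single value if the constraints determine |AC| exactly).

|AB| ∈ [35, 40]
|BC| ∈ {11}
|AC| ∈ [24, 51]

|AC| ∈ [24, 51]  (≈ [24.0000, 51.0000])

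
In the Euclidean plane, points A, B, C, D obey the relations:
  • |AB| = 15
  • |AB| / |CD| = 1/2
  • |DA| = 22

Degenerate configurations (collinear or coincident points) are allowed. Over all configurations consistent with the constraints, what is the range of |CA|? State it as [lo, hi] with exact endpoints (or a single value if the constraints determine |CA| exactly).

|AB| ∈ {15}
|AD| ∈ {22}
|CD| ∈ {30}
|BD| ∈ [7, 37]
|AC| ∈ [8, 52]
|BC| ∈ [0, 67]

|CA| ∈ [8, 52]  (≈ [8.0000, 52.0000])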